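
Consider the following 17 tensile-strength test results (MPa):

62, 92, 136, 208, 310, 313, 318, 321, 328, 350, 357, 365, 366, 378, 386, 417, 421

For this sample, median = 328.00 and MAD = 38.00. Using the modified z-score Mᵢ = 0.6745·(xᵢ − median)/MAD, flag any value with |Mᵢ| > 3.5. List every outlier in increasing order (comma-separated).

62, 92

|Mᵢ| > 3.5 ⇔ |xᵢ − 328.00| > 3.5·38.00/0.6745 = 197.18.
So outliers lie outside [130.82, 525.18].
62: M = -4.72 → outlier.
92: M = -4.19 → outlier.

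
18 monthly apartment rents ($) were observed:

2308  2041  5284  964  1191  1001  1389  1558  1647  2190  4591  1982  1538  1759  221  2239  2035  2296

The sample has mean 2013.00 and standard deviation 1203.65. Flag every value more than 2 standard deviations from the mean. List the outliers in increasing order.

4591, 5284

Cutoffs at x̄ ± 2s: 2013.00 ± 2·1203.65 = [-394.30, 4420.30].
4591: z = 2.14, |z| > 2 → outlier.
5284: z = 2.72, |z| > 2 → outlier.
Every other value lies within [-394.30, 4420.30].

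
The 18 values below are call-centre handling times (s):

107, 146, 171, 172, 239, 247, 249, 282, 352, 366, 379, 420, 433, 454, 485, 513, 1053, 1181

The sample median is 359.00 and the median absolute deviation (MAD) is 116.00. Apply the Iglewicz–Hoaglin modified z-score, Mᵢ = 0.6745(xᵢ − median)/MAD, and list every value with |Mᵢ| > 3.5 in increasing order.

|Mᵢ| > 3.5 ⇔ |xᵢ − 359.00| > 3.5·116.00/0.6745 = 601.93.
So outliers lie outside [-242.93, 960.93].
1053: M = 4.04 → outlier.
1181: M = 4.78 → outlier.

1053, 1181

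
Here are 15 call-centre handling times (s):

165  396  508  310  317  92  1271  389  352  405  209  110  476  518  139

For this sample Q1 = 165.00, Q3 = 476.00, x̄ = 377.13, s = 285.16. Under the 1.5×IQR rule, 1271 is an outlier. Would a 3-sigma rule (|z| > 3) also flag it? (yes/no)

z = (1271 − 377.13) / 285.16 = 3.13.
|z| = 3.13 > 3.

yes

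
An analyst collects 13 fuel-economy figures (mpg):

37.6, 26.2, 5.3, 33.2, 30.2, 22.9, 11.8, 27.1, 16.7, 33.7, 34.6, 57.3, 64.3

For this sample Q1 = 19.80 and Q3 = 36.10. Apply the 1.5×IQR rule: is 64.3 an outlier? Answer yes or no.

IQR = Q3 − Q1 = 36.10 − 19.80 = 16.30.
Lower fence = Q1 − 1.5·IQR = 19.80 − 24.45 = -4.65.
Upper fence = Q3 + 1.5·IQR = 36.10 + 24.45 = 60.55.
64.3 lies above the upper fence.

yes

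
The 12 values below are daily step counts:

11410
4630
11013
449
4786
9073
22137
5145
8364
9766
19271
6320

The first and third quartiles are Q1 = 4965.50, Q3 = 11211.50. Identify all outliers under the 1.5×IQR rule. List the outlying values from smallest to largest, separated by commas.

22137

IQR = Q3 − Q1 = 11211.50 − 4965.50 = 6246.00.
Lower fence = Q1 − 1.5·IQR = 4965.50 − 9369.00 = -4403.50.
Upper fence = Q3 + 1.5·IQR = 11211.50 + 9369.00 = 20580.50.
22137 > 20580.50 → outlier.
All remaining values lie within [-4403.50, 20580.50].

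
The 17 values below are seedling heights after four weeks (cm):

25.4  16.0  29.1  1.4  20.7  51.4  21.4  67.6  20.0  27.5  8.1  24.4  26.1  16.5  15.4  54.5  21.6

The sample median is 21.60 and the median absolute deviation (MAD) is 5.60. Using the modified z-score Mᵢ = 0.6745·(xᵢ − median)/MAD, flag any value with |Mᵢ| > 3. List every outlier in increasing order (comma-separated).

51.4, 54.5, 67.6

|Mᵢ| > 3 ⇔ |xᵢ − 21.60| > 3·5.60/0.6745 = 24.91.
So outliers lie outside [-3.31, 46.51].
51.4: M = 3.59 → outlier.
54.5: M = 3.96 → outlier.
67.6: M = 5.54 → outlier.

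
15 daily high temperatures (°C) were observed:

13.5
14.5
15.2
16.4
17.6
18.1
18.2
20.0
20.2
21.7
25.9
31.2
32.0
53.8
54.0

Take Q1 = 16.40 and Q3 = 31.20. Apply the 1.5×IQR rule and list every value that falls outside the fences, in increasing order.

53.8, 54.0

IQR = Q3 − Q1 = 31.20 − 16.40 = 14.80.
Lower fence = Q1 − 1.5·IQR = 16.40 − 22.20 = -5.80.
Upper fence = Q3 + 1.5·IQR = 31.20 + 22.20 = 53.40.
53.8 > 53.40 → outlier.
54.0 > 53.40 → outlier.
All remaining values lie within [-5.80, 53.40].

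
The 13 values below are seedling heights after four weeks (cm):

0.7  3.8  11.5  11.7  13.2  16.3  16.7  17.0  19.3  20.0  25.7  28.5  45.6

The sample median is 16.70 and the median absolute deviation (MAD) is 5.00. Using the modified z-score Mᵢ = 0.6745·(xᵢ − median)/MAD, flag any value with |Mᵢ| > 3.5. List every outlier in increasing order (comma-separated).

|Mᵢ| > 3.5 ⇔ |xᵢ − 16.70| > 3.5·5.00/0.6745 = 25.95.
So outliers lie outside [-9.25, 42.65].
45.6: M = 3.90 → outlier.

45.6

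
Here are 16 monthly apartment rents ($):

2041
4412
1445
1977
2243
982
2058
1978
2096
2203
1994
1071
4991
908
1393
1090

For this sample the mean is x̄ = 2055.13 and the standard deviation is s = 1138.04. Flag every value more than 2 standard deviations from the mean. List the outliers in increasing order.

4412, 4991

Cutoffs at x̄ ± 2s: 2055.13 ± 2·1138.04 = [-220.95, 4331.21].
4412: z = 2.07, |z| > 2 → outlier.
4991: z = 2.58, |z| > 2 → outlier.
Every other value lies within [-220.95, 4331.21].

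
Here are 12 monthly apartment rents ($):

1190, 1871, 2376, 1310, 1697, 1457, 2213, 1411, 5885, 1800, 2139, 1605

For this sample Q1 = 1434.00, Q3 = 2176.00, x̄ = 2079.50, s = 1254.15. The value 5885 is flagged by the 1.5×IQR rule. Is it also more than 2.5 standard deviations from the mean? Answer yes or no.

z = (5885 − 2079.50) / 1254.15 = 3.03.
|z| = 3.03 > 2.5.

yes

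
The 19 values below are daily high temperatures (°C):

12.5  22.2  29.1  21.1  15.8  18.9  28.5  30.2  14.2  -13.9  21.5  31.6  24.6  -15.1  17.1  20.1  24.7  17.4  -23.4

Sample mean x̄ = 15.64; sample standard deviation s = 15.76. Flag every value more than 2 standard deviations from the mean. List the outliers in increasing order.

Cutoffs at x̄ ± 2s: 15.64 ± 2·15.76 = [-15.88, 47.16].
-23.4: z = -2.48, |z| > 2 → outlier.
Every other value lies within [-15.88, 47.16].

-23.4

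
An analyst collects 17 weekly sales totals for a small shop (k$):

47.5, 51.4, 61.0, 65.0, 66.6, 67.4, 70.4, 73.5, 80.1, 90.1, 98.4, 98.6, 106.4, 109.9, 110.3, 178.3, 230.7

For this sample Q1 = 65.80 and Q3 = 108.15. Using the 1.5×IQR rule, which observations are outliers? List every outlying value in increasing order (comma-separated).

IQR = Q3 − Q1 = 108.15 − 65.80 = 42.35.
Lower fence = Q1 − 1.5·IQR = 65.80 − 63.525 = 2.275.
Upper fence = Q3 + 1.5·IQR = 108.15 + 63.525 = 171.675.
178.3 > 171.675 → outlier.
230.7 > 171.675 → outlier.
All remaining values lie within [2.275, 171.675].

178.3, 230.7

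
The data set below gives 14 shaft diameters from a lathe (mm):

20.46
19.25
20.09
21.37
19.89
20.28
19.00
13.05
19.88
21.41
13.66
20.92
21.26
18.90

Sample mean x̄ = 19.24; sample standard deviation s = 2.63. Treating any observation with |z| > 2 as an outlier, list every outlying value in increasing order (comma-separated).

13.05, 13.66

Cutoffs at x̄ ± 2s: 19.24 ± 2·2.63 = [13.98, 24.50].
13.05: z = -2.35, |z| > 2 → outlier.
13.66: z = -2.12, |z| > 2 → outlier.
Every other value lies within [13.98, 24.50].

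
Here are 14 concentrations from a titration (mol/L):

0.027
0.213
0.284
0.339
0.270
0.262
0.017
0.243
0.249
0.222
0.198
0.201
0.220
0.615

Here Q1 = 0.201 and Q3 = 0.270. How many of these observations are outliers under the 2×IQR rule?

IQR = 0.069; fences at 0.201 − 0.138 = 0.063 and 0.270 + 0.138 = 0.408.
Outside the cutoffs: 0.017, 0.027, 0.615.

3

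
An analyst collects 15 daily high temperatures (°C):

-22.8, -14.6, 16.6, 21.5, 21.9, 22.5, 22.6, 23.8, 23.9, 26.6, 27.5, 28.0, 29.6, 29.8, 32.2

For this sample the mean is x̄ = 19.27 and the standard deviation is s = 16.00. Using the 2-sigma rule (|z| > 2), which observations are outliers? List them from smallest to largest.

-22.8, -14.6

Cutoffs at x̄ ± 2s: 19.27 ± 2·16.00 = [-12.73, 51.27].
-22.8: z = -2.63, |z| > 2 → outlier.
-14.6: z = -2.12, |z| > 2 → outlier.
Every other value lies within [-12.73, 51.27].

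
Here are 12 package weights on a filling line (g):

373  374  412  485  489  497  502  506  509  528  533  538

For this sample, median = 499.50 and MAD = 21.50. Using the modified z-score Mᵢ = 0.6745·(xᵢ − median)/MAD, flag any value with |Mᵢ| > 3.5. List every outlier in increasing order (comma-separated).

373, 374

|Mᵢ| > 3.5 ⇔ |xᵢ − 499.50| > 3.5·21.50/0.6745 = 111.56.
So outliers lie outside [387.94, 611.06].
373: M = -3.97 → outlier.
374: M = -3.94 → outlier.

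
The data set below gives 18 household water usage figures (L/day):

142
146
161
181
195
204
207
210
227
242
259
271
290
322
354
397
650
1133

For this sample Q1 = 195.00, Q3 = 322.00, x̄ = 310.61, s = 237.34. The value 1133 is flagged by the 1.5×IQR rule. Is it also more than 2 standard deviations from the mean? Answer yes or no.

z = (1133 − 310.61) / 237.34 = 3.47.
|z| = 3.47 > 2.

yes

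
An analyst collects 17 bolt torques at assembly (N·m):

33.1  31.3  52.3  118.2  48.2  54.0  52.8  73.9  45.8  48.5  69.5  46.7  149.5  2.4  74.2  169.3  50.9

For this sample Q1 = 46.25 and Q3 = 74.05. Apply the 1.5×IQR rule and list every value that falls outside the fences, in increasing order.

IQR = Q3 − Q1 = 74.05 − 46.25 = 27.80.
Lower fence = Q1 − 1.5·IQR = 46.25 − 41.70 = 4.55.
Upper fence = Q3 + 1.5·IQR = 74.05 + 41.70 = 115.75.
2.4 < 4.55 → outlier.
118.2 > 115.75 → outlier.
149.5 > 115.75 → outlier.
169.3 > 115.75 → outlier.
All remaining values lie within [4.55, 115.75].

2.4, 118.2, 149.5, 169.3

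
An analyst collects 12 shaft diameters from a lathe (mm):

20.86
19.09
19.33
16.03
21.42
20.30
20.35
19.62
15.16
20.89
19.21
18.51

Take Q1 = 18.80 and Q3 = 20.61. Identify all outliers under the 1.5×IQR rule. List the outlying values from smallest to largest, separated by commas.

15.16, 16.03

IQR = Q3 − Q1 = 20.61 − 18.80 = 1.81.
Lower fence = Q1 − 1.5·IQR = 18.80 − 2.715 = 16.085.
Upper fence = Q3 + 1.5·IQR = 20.61 + 2.715 = 23.325.
15.16 < 16.085 → outlier.
16.03 < 16.085 → outlier.
All remaining values lie within [16.085, 23.325].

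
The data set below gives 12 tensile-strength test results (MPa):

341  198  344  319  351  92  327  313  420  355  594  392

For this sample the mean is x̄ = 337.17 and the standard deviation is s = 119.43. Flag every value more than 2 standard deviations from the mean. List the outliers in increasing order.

Cutoffs at x̄ ± 2s: 337.17 ± 2·119.43 = [98.31, 576.03].
92: z = -2.05, |z| > 2 → outlier.
594: z = 2.15, |z| > 2 → outlier.
Every other value lies within [98.31, 576.03].

92, 594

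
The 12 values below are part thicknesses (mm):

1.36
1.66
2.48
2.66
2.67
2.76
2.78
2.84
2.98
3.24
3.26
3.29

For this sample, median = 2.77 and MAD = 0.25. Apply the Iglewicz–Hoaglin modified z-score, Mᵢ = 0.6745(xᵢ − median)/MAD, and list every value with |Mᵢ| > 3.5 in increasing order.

|Mᵢ| > 3.5 ⇔ |xᵢ − 2.77| > 3.5·0.25/0.6745 = 1.30.
So outliers lie outside [1.47, 4.07].
1.36: M = -3.80 → outlier.

1.36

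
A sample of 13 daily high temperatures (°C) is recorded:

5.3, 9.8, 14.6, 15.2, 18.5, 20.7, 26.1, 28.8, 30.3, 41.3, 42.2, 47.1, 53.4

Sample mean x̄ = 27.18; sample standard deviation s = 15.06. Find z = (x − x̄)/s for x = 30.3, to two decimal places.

0.21

z = (30.3 − 27.18) / 15.06 = 0.21.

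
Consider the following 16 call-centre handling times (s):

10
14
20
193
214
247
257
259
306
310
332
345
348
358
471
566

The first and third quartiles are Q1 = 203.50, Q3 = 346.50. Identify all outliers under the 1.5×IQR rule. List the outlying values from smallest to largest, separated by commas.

IQR = Q3 − Q1 = 346.50 − 203.50 = 143.00.
Lower fence = Q1 − 1.5·IQR = 203.50 − 214.50 = -11.00.
Upper fence = Q3 + 1.5·IQR = 346.50 + 214.50 = 561.00.
566 > 561.00 → outlier.
All remaining values lie within [-11.00, 561.00].

566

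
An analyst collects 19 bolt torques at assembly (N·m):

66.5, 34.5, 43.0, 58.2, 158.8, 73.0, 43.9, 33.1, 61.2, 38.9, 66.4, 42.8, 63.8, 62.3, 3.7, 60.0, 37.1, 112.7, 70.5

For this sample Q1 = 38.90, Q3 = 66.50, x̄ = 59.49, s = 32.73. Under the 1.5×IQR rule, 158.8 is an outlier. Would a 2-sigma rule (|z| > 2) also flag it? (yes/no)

z = (158.8 − 59.49) / 32.73 = 3.03.
|z| = 3.03 > 2.

yes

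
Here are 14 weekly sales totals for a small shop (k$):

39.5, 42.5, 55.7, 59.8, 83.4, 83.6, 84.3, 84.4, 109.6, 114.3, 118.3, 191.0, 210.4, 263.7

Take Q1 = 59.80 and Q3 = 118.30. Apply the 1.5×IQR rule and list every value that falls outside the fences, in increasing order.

IQR = Q3 − Q1 = 118.30 − 59.80 = 58.50.
Lower fence = Q1 − 1.5·IQR = 59.80 − 87.75 = -27.95.
Upper fence = Q3 + 1.5·IQR = 118.30 + 87.75 = 206.05.
210.4 > 206.05 → outlier.
263.7 > 206.05 → outlier.
All remaining values lie within [-27.95, 206.05].

210.4, 263.7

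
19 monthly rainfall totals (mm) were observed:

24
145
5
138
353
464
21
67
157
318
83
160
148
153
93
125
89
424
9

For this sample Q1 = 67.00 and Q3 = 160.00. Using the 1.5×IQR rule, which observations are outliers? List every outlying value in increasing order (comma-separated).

IQR = Q3 − Q1 = 160.00 − 67.00 = 93.00.
Lower fence = Q1 − 1.5·IQR = 67.00 − 139.50 = -72.50.
Upper fence = Q3 + 1.5·IQR = 160.00 + 139.50 = 299.50.
318 > 299.50 → outlier.
353 > 299.50 → outlier.
424 > 299.50 → outlier.
464 > 299.50 → outlier.
All remaining values lie within [-72.50, 299.50].

318, 353, 424, 464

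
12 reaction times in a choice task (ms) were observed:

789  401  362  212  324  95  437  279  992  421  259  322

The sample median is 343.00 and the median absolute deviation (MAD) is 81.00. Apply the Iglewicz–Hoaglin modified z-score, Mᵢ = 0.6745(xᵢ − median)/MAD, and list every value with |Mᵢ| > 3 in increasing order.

789, 992

|Mᵢ| > 3 ⇔ |xᵢ − 343.00| > 3·81.00/0.6745 = 360.27.
So outliers lie outside [-17.27, 703.27].
789: M = 3.71 → outlier.
992: M = 5.40 → outlier.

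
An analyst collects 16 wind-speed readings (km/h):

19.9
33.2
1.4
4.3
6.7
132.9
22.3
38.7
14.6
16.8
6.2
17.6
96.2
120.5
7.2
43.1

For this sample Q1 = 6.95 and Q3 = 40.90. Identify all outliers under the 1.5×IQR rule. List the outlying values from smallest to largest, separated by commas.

96.2, 120.5, 132.9

IQR = Q3 − Q1 = 40.90 − 6.95 = 33.95.
Lower fence = Q1 − 1.5·IQR = 6.95 − 50.925 = -43.975.
Upper fence = Q3 + 1.5·IQR = 40.90 + 50.925 = 91.825.
96.2 > 91.825 → outlier.
120.5 > 91.825 → outlier.
132.9 > 91.825 → outlier.
All remaining values lie within [-43.975, 91.825].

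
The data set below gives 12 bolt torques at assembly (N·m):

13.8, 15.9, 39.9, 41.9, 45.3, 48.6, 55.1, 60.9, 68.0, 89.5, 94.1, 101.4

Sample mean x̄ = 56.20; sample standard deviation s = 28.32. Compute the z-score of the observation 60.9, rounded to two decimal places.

0.17

z = (60.9 − 56.20) / 28.32 = 0.17.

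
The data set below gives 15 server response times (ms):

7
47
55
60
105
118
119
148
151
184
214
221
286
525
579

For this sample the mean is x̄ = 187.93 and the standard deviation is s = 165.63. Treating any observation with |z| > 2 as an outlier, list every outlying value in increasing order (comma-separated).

Cutoffs at x̄ ± 2s: 187.93 ± 2·165.63 = [-143.33, 519.19].
525: z = 2.04, |z| > 2 → outlier.
579: z = 2.36, |z| > 2 → outlier.
Every other value lies within [-143.33, 519.19].

525, 579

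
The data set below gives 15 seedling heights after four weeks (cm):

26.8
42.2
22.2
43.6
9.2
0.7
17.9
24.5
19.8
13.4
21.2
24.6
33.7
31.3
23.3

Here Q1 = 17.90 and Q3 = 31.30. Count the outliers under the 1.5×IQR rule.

0

IQR = 13.40; fences at 17.90 − 20.10 = -2.20 and 31.30 + 20.10 = 51.40.
Every value lies within the cutoffs.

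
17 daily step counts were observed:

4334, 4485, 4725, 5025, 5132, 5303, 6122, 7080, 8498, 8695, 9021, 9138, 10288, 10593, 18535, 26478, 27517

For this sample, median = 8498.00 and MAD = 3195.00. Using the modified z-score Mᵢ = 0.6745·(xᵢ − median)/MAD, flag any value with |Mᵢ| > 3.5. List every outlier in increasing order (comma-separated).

26478, 27517

|Mᵢ| > 3.5 ⇔ |xᵢ − 8498.00| > 3.5·3195.00/0.6745 = 16578.95.
So outliers lie outside [-8080.95, 25076.95].
26478: M = 3.80 → outlier.
27517: M = 4.02 → outlier.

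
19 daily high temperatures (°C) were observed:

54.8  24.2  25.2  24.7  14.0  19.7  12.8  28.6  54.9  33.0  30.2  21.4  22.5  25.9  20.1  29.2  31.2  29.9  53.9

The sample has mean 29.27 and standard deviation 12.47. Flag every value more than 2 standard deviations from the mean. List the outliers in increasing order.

Cutoffs at x̄ ± 2s: 29.27 ± 2·12.47 = [4.33, 54.21].
54.8: z = 2.05, |z| > 2 → outlier.
54.9: z = 2.06, |z| > 2 → outlier.
Every other value lies within [4.33, 54.21].

54.8, 54.9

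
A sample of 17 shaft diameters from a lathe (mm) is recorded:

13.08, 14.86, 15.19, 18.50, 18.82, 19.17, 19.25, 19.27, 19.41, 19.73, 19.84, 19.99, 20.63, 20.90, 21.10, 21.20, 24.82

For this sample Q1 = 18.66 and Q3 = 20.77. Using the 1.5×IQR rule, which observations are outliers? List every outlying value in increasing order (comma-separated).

IQR = Q3 − Q1 = 20.77 − 18.66 = 2.11.
Lower fence = Q1 − 1.5·IQR = 18.66 − 3.165 = 15.495.
Upper fence = Q3 + 1.5·IQR = 20.77 + 3.165 = 23.935.
13.08 < 15.495 → outlier.
14.86 < 15.495 → outlier.
15.19 < 15.495 → outlier.
24.82 > 23.935 → outlier.
All remaining values lie within [15.495, 23.935].

13.08, 14.86, 15.19, 24.82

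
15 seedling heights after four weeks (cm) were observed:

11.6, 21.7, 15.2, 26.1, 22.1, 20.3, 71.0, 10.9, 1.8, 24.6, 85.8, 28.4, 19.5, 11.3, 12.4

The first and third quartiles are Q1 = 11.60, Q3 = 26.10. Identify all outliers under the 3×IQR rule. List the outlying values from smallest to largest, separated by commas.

IQR = Q3 − Q1 = 26.10 − 11.60 = 14.50.
Lower fence = Q1 − 3·IQR = 11.60 − 43.50 = -31.90.
Upper fence = Q3 + 3·IQR = 26.10 + 43.50 = 69.60.
71.0 > 69.60 → outlier.
85.8 > 69.60 → outlier.
All remaining values lie within [-31.90, 69.60].

71.0, 85.8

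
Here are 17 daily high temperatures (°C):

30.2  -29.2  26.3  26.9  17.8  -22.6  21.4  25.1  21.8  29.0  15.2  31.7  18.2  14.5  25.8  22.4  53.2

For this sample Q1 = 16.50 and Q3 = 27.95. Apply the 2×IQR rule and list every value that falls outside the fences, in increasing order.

IQR = Q3 − Q1 = 27.95 − 16.50 = 11.45.
Lower fence = Q1 − 2·IQR = 16.50 − 22.90 = -6.40.
Upper fence = Q3 + 2·IQR = 27.95 + 22.90 = 50.85.
-29.2 < -6.40 → outlier.
-22.6 < -6.40 → outlier.
53.2 > 50.85 → outlier.
All remaining values lie within [-6.40, 50.85].

-29.2, -22.6, 53.2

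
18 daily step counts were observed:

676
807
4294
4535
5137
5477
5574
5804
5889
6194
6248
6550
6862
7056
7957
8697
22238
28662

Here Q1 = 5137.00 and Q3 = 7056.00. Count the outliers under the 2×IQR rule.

4

IQR = 1919.00; fences at 5137.00 − 3838.00 = 1299.00 and 7056.00 + 3838.00 = 10894.00.
Outside the cutoffs: 676, 807, 22238, 28662.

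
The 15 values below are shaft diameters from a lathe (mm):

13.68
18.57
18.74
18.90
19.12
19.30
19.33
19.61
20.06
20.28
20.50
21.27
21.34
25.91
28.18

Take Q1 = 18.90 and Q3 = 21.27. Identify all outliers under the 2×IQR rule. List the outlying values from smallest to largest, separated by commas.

IQR = Q3 − Q1 = 21.27 − 18.90 = 2.37.
Lower fence = Q1 − 2·IQR = 18.90 − 4.74 = 14.16.
Upper fence = Q3 + 2·IQR = 21.27 + 4.74 = 26.01.
13.68 < 14.16 → outlier.
28.18 > 26.01 → outlier.
All remaining values lie within [14.16, 26.01].

13.68, 28.18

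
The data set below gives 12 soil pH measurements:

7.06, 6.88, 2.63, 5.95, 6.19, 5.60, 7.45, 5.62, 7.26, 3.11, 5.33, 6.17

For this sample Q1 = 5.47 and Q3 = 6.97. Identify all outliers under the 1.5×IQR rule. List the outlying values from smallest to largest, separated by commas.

2.63, 3.11

IQR = Q3 − Q1 = 6.97 − 5.47 = 1.50.
Lower fence = Q1 − 1.5·IQR = 5.47 − 2.25 = 3.22.
Upper fence = Q3 + 1.5·IQR = 6.97 + 2.25 = 9.22.
2.63 < 3.22 → outlier.
3.11 < 3.22 → outlier.
All remaining values lie within [3.22, 9.22].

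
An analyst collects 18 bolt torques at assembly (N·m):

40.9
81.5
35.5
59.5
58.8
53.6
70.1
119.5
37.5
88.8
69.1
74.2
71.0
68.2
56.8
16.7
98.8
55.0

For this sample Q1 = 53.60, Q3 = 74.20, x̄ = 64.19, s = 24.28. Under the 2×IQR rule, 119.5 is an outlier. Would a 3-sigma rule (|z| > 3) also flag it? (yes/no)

z = (119.5 − 64.19) / 24.28 = 2.28.
|z| = 2.28 ≤ 3.

no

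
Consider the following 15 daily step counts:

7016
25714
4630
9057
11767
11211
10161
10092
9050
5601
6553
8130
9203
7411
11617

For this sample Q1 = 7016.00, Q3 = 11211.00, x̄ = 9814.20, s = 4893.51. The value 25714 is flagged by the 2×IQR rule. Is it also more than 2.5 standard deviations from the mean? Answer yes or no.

yes

z = (25714 − 9814.20) / 4893.51 = 3.25.
|z| = 3.25 > 2.5.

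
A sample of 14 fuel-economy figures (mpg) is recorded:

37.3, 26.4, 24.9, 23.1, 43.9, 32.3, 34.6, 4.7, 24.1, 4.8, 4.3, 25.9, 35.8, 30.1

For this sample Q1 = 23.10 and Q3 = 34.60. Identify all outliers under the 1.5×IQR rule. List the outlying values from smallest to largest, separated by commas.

IQR = Q3 − Q1 = 34.60 − 23.10 = 11.50.
Lower fence = Q1 − 1.5·IQR = 23.10 − 17.25 = 5.85.
Upper fence = Q3 + 1.5·IQR = 34.60 + 17.25 = 51.85.
4.3 < 5.85 → outlier.
4.7 < 5.85 → outlier.
4.8 < 5.85 → outlier.
All remaining values lie within [5.85, 51.85].

4.3, 4.7, 4.8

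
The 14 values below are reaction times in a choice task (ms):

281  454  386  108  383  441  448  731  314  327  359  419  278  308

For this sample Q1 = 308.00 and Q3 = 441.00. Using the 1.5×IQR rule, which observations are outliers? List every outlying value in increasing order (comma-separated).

IQR = Q3 − Q1 = 441.00 − 308.00 = 133.00.
Lower fence = Q1 − 1.5·IQR = 308.00 − 199.50 = 108.50.
Upper fence = Q3 + 1.5·IQR = 441.00 + 199.50 = 640.50.
108 < 108.50 → outlier.
731 > 640.50 → outlier.
All remaining values lie within [108.50, 640.50].

108, 731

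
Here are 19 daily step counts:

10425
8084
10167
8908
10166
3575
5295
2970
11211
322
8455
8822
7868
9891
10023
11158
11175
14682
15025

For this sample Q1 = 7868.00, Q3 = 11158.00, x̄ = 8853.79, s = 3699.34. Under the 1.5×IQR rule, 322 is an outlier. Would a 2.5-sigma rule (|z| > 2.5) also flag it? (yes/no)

z = (322 − 8853.79) / 3699.34 = -2.31.
|z| = 2.31 ≤ 2.5.

no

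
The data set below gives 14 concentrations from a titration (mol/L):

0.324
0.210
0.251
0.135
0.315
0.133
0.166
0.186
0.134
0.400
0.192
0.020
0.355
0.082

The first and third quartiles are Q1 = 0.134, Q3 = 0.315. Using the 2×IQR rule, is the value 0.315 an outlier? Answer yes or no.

IQR = Q3 − Q1 = 0.315 − 0.134 = 0.181.
Lower fence = Q1 − 2·IQR = 0.134 − 0.362 = -0.228.
Upper fence = Q3 + 2·IQR = 0.315 + 0.362 = 0.677.
0.315 lies within [-0.228, 0.677].

no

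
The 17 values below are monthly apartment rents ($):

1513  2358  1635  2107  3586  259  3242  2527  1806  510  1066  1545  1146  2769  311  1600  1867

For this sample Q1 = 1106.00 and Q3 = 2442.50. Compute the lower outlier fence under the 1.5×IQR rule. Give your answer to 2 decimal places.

-898.75

IQR = Q3 − Q1 = 2442.50 − 1106.00 = 1336.50.
Lower fence = Q1 − 1.5·IQR = 1106.00 − 2004.75 = -898.75.
Upper fence = Q3 + 1.5·IQR = 2442.50 + 2004.75 = 4447.25.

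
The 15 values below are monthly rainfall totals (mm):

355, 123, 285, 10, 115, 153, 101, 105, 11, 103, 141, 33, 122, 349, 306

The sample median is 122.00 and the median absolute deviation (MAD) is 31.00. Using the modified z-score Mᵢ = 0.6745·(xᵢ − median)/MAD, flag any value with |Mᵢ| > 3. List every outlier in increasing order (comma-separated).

|Mᵢ| > 3 ⇔ |xᵢ − 122.00| > 3·31.00/0.6745 = 137.88.
So outliers lie outside [-15.88, 259.88].
285: M = 3.55 → outlier.
306: M = 4.00 → outlier.
349: M = 4.94 → outlier.
355: M = 5.07 → outlier.

285, 306, 349, 355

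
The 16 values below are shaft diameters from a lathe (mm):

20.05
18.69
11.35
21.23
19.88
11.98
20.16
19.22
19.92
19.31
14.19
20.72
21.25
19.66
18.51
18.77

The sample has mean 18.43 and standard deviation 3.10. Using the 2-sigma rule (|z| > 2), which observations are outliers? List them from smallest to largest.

Cutoffs at x̄ ± 2s: 18.43 ± 2·3.10 = [12.23, 24.63].
11.35: z = -2.28, |z| > 2 → outlier.
11.98: z = -2.08, |z| > 2 → outlier.
Every other value lies within [12.23, 24.63].

11.35, 11.98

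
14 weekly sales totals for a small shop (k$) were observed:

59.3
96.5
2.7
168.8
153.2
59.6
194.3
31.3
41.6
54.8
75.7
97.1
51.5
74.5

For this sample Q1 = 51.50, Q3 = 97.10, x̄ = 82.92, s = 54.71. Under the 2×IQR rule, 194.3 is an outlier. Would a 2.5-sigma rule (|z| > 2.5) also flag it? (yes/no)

no

z = (194.3 − 82.92) / 54.71 = 2.04.
|z| = 2.04 ≤ 2.5.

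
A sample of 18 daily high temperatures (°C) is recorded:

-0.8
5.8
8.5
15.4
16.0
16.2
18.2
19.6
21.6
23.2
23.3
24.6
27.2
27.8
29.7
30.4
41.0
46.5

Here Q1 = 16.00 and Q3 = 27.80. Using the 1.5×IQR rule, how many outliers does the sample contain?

IQR = 11.80; fences at 16.00 − 17.70 = -1.70 and 27.80 + 17.70 = 45.50.
Outside the cutoffs: 46.5.

1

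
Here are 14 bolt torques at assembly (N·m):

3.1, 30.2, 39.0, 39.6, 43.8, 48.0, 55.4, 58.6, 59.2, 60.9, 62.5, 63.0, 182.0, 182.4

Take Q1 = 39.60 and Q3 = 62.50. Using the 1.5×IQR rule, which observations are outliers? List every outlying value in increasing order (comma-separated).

IQR = Q3 − Q1 = 62.50 − 39.60 = 22.90.
Lower fence = Q1 − 1.5·IQR = 39.60 − 34.35 = 5.25.
Upper fence = Q3 + 1.5·IQR = 62.50 + 34.35 = 96.85.
3.1 < 5.25 → outlier.
182.0 > 96.85 → outlier.
182.4 > 96.85 → outlier.
All remaining values lie within [5.25, 96.85].

3.1, 182.0, 182.4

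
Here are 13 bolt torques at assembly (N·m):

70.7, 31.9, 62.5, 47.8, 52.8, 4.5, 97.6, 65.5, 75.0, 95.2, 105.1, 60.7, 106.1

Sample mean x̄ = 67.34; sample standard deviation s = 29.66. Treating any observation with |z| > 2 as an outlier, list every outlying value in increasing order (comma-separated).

4.5

Cutoffs at x̄ ± 2s: 67.34 ± 2·29.66 = [8.02, 126.66].
4.5: z = -2.12, |z| > 2 → outlier.
Every other value lies within [8.02, 126.66].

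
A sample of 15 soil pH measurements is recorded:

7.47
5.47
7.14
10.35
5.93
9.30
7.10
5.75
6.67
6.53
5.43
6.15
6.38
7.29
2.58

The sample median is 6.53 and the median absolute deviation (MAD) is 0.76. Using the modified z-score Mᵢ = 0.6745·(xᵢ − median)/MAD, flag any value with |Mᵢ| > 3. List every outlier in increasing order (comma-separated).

2.58, 10.35

|Mᵢ| > 3 ⇔ |xᵢ − 6.53| > 3·0.76/0.6745 = 3.38.
So outliers lie outside [3.15, 9.91].
2.58: M = -3.51 → outlier.
10.35: M = 3.39 → outlier.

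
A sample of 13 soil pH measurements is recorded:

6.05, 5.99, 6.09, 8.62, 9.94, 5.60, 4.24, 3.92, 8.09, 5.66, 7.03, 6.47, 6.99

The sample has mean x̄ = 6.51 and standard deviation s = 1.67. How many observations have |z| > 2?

1

Cutoffs: x̄ ± 2s = [3.17, 9.85].
Outside the cutoffs: 9.94.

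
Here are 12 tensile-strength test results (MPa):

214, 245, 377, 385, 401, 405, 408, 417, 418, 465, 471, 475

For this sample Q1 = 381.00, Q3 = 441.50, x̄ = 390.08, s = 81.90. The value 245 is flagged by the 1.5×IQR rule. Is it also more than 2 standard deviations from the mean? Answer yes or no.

z = (245 − 390.08) / 81.90 = -1.77.
|z| = 1.77 ≤ 2.

no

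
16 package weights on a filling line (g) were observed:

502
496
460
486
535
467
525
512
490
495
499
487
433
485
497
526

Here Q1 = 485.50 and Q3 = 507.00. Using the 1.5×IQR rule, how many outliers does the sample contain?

IQR = 21.50; fences at 485.50 − 32.25 = 453.25 and 507.00 + 32.25 = 539.25.
Outside the cutoffs: 433.

1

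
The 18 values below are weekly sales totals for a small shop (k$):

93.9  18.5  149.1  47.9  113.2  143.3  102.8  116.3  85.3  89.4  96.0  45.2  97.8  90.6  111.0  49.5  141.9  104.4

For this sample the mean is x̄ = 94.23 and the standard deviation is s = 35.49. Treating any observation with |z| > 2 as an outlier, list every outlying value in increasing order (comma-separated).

18.5

Cutoffs at x̄ ± 2s: 94.23 ± 2·35.49 = [23.25, 165.21].
18.5: z = -2.13, |z| > 2 → outlier.
Every other value lies within [23.25, 165.21].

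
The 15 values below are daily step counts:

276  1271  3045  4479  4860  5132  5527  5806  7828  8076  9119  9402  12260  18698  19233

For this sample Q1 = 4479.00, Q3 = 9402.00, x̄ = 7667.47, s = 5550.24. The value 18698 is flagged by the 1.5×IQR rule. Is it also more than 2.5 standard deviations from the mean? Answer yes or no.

no

z = (18698 − 7667.47) / 5550.24 = 1.99.
|z| = 1.99 ≤ 2.5.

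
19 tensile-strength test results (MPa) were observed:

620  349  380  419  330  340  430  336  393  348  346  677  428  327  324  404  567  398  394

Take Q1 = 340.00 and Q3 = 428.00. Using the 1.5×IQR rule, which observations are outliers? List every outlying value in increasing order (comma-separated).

IQR = Q3 − Q1 = 428.00 − 340.00 = 88.00.
Lower fence = Q1 − 1.5·IQR = 340.00 − 132.00 = 208.00.
Upper fence = Q3 + 1.5·IQR = 428.00 + 132.00 = 560.00.
567 > 560.00 → outlier.
620 > 560.00 → outlier.
677 > 560.00 → outlier.
All remaining values lie within [208.00, 560.00].

567, 620, 677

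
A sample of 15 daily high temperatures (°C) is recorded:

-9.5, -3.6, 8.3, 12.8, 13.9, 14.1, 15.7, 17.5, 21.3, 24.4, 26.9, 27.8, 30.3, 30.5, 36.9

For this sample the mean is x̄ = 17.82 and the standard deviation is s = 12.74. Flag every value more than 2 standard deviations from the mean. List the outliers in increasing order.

-9.5

Cutoffs at x̄ ± 2s: 17.82 ± 2·12.74 = [-7.66, 43.30].
-9.5: z = -2.14, |z| > 2 → outlier.
Every other value lies within [-7.66, 43.30].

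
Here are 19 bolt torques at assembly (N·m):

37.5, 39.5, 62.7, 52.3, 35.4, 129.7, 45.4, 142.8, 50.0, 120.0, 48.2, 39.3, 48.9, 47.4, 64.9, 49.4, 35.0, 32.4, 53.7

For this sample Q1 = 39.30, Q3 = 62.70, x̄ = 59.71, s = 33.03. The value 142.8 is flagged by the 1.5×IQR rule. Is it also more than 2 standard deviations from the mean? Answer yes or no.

yes

z = (142.8 − 59.71) / 33.03 = 2.52.
|z| = 2.52 > 2.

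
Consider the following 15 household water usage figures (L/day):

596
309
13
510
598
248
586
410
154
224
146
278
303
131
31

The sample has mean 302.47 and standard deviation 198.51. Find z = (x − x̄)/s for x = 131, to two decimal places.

z = (131 − 302.47) / 198.51 = -0.86.

-0.86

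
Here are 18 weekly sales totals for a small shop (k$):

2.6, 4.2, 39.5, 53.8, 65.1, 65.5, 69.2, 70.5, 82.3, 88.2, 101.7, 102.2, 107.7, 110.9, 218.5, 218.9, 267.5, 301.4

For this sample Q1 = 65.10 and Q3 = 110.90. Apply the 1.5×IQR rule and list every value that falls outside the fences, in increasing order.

218.5, 218.9, 267.5, 301.4

IQR = Q3 − Q1 = 110.90 − 65.10 = 45.80.
Lower fence = Q1 − 1.5·IQR = 65.10 − 68.70 = -3.60.
Upper fence = Q3 + 1.5·IQR = 110.90 + 68.70 = 179.60.
218.5 > 179.60 → outlier.
218.9 > 179.60 → outlier.
267.5 > 179.60 → outlier.
301.4 > 179.60 → outlier.
All remaining values lie within [-3.60, 179.60].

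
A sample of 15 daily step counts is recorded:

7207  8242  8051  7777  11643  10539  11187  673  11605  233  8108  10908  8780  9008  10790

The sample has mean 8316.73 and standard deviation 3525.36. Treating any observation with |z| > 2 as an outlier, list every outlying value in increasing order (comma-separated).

Cutoffs at x̄ ± 2s: 8316.73 ± 2·3525.36 = [1266.01, 15367.45].
233: z = -2.29, |z| > 2 → outlier.
673: z = -2.17, |z| > 2 → outlier.
Every other value lies within [1266.01, 15367.45].

233, 673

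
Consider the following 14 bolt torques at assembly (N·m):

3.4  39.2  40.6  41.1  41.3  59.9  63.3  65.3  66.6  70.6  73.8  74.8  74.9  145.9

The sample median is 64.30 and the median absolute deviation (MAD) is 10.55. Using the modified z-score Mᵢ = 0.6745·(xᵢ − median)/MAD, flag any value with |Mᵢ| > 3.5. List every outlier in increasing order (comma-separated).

3.4, 145.9

|Mᵢ| > 3.5 ⇔ |xᵢ − 64.30| > 3.5·10.55/0.6745 = 54.74.
So outliers lie outside [9.56, 119.04].
3.4: M = -3.89 → outlier.
145.9: M = 5.22 → outlier.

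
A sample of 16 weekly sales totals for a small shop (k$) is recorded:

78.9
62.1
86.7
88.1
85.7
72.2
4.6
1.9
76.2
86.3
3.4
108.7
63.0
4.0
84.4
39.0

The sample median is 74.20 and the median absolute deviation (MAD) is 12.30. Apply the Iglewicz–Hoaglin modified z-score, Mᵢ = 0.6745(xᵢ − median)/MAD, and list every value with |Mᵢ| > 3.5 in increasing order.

1.9, 3.4, 4.0, 4.6

|Mᵢ| > 3.5 ⇔ |xᵢ − 74.20| > 3.5·12.30/0.6745 = 63.83.
So outliers lie outside [10.37, 138.03].
1.9: M = -3.96 → outlier.
3.4: M = -3.88 → outlier.
4.0: M = -3.85 → outlier.
4.6: M = -3.82 → outlier.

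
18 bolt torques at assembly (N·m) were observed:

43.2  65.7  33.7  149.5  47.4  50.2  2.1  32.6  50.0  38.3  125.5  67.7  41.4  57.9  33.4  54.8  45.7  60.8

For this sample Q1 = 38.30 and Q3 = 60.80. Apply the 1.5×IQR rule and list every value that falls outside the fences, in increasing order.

IQR = Q3 − Q1 = 60.80 − 38.30 = 22.50.
Lower fence = Q1 − 1.5·IQR = 38.30 − 33.75 = 4.55.
Upper fence = Q3 + 1.5·IQR = 60.80 + 33.75 = 94.55.
2.1 < 4.55 → outlier.
125.5 > 94.55 → outlier.
149.5 > 94.55 → outlier.
All remaining values lie within [4.55, 94.55].

2.1, 125.5, 149.5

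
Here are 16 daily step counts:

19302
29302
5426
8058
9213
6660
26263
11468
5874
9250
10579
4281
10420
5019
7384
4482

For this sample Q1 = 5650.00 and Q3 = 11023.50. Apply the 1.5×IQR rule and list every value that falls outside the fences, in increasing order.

19302, 26263, 29302

IQR = Q3 − Q1 = 11023.50 − 5650.00 = 5373.50.
Lower fence = Q1 − 1.5·IQR = 5650.00 − 8060.25 = -2410.25.
Upper fence = Q3 + 1.5·IQR = 11023.50 + 8060.25 = 19083.75.
19302 > 19083.75 → outlier.
26263 > 19083.75 → outlier.
29302 > 19083.75 → outlier.
All remaining values lie within [-2410.25, 19083.75].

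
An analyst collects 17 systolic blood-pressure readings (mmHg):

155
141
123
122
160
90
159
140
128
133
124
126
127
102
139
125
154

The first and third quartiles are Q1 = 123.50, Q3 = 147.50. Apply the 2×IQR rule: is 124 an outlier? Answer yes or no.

no

IQR = Q3 − Q1 = 147.50 − 123.50 = 24.00.
Lower fence = Q1 − 2·IQR = 123.50 − 48.00 = 75.50.
Upper fence = Q3 + 2·IQR = 147.50 + 48.00 = 195.50.
124 lies within [75.50, 195.50].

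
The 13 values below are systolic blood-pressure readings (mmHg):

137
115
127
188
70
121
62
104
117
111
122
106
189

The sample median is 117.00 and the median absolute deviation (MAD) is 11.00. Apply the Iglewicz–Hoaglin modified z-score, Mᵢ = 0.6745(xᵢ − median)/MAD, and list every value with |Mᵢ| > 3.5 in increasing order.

|Mᵢ| > 3.5 ⇔ |xᵢ − 117.00| > 3.5·11.00/0.6745 = 57.08.
So outliers lie outside [59.92, 174.08].
188: M = 4.35 → outlier.
189: M = 4.41 → outlier.

188, 189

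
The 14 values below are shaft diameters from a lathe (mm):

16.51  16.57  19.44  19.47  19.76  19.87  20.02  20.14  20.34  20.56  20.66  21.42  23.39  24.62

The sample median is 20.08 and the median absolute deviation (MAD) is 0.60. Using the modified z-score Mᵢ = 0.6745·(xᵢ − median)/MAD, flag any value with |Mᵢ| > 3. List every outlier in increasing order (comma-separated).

|Mᵢ| > 3 ⇔ |xᵢ − 20.08| > 3·0.60/0.6745 = 2.67.
So outliers lie outside [17.41, 22.75].
16.51: M = -4.01 → outlier.
16.57: M = -3.95 → outlier.
23.39: M = 3.72 → outlier.
24.62: M = 5.10 → outlier.

16.51, 16.57, 23.39, 24.62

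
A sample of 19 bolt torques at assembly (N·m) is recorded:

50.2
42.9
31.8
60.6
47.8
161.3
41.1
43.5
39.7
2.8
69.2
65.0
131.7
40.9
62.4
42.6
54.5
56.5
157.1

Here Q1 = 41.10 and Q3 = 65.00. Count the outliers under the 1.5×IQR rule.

4

IQR = 23.90; fences at 41.10 − 35.85 = 5.25 and 65.00 + 35.85 = 100.85.
Outside the cutoffs: 2.8, 131.7, 157.1, 161.3.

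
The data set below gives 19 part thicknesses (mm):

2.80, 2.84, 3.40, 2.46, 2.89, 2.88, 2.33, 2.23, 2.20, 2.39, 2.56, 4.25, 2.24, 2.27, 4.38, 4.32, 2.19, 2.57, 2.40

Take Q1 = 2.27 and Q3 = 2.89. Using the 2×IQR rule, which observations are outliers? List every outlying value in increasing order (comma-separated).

4.25, 4.32, 4.38

IQR = Q3 − Q1 = 2.89 − 2.27 = 0.62.
Lower fence = Q1 − 2·IQR = 2.27 − 1.24 = 1.03.
Upper fence = Q3 + 2·IQR = 2.89 + 1.24 = 4.13.
4.25 > 4.13 → outlier.
4.32 > 4.13 → outlier.
4.38 > 4.13 → outlier.
All remaining values lie within [1.03, 4.13].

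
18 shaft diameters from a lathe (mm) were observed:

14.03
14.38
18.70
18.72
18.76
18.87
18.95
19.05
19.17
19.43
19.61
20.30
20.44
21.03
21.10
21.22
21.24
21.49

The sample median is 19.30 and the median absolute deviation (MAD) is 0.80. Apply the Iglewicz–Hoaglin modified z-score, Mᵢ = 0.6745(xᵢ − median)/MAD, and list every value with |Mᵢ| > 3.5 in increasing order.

14.03, 14.38

|Mᵢ| > 3.5 ⇔ |xᵢ − 19.30| > 3.5·0.80/0.6745 = 4.15.
So outliers lie outside [15.15, 23.45].
14.03: M = -4.44 → outlier.
14.38: M = -4.15 → outlier.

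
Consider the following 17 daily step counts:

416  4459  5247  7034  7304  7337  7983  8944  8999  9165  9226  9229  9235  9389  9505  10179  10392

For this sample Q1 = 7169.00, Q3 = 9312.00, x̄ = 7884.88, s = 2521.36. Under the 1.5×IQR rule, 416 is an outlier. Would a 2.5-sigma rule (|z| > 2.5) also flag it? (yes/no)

z = (416 − 7884.88) / 2521.36 = -2.96.
|z| = 2.96 > 2.5.

yes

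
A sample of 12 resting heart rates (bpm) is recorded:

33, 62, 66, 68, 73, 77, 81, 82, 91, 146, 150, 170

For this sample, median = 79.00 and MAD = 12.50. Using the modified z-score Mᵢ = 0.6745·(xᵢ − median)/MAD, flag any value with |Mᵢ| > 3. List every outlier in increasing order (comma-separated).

|Mᵢ| > 3 ⇔ |xᵢ − 79.00| > 3·12.50/0.6745 = 55.60.
So outliers lie outside [23.40, 134.60].
146: M = 3.62 → outlier.
150: M = 3.83 → outlier.
170: M = 4.91 → outlier.

146, 150, 170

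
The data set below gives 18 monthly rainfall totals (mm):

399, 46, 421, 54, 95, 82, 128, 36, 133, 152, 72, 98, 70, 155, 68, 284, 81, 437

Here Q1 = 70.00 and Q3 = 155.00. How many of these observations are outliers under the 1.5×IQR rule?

4

IQR = 85.00; fences at 70.00 − 127.50 = -57.50 and 155.00 + 127.50 = 282.50.
Outside the cutoffs: 284, 399, 421, 437.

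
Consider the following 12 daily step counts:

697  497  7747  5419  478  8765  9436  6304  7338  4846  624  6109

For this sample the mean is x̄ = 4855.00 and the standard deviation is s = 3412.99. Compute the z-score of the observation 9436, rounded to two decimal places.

1.34

z = (9436 − 4855.00) / 3412.99 = 1.34.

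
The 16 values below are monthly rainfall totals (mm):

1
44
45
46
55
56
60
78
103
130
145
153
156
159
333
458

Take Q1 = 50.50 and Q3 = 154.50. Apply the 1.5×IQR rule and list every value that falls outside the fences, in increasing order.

333, 458

IQR = Q3 − Q1 = 154.50 − 50.50 = 104.00.
Lower fence = Q1 − 1.5·IQR = 50.50 − 156.00 = -105.50.
Upper fence = Q3 + 1.5·IQR = 154.50 + 156.00 = 310.50.
333 > 310.50 → outlier.
458 > 310.50 → outlier.
All remaining values lie within [-105.50, 310.50].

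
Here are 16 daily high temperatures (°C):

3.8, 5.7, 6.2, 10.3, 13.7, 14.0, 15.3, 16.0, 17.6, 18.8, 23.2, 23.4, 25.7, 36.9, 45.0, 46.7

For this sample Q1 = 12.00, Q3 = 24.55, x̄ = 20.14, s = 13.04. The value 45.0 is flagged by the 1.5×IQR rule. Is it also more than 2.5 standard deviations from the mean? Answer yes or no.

no

z = (45.0 − 20.14) / 13.04 = 1.91.
|z| = 1.91 ≤ 2.5.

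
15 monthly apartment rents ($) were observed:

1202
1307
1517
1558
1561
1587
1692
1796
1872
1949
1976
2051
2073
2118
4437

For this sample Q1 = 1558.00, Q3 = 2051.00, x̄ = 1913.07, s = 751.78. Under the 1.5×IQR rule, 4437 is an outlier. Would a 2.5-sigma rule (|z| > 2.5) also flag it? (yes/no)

yes

z = (4437 − 1913.07) / 751.78 = 3.36.
|z| = 3.36 > 2.5.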